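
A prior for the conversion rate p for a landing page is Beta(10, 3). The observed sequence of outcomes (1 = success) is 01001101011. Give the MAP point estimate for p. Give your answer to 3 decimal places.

Prior: Beta(10, 3).
Data: 6 successes in 11 trials (from the sequence). The binomial likelihood contributes p^6(1−p)^5, so the posterior is Beta(10+6, 3+5) = Beta(16, 8).
For Beta(a, b) with a, b > 1 the mode is (a−1)/(a+b−2) = 15/22 ≈ 0.682.

p̂_MAP = 0.682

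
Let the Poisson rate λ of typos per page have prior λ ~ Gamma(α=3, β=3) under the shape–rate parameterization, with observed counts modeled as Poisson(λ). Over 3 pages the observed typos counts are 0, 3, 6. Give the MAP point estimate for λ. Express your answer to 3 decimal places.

λ̂_MAP = 1.833

Σxᵢ = 0+3+6 = 9, with n = 3.
Posterior ∝ λ^2e^(−3λ) · λ^9e^(−3λ) = λ^11e^(−6λ), i.e. Gamma(shape=12, rate=6).
The mode of a Gamma(a, b) with a ≥ 1 (shape–rate) is (a−1)/b = 11/6 ≈ 1.833.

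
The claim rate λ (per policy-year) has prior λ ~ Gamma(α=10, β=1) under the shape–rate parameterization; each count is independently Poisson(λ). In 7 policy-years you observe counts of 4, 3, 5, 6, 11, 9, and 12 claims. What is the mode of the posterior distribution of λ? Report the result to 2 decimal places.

Σxᵢ = 4+3+5+6+11+9+12 = 50, with n = 7.
Posterior ∝ λ^9e^(−1λ) · λ^50e^(−7λ) = λ^59e^(−8λ), i.e. Gamma(shape=60, rate=8).
The mode of a Gamma(a, b) with a ≥ 1 (shape–rate) is (a−1)/b = 59/8 ≈ 7.38.

λ̂_MAP = 7.38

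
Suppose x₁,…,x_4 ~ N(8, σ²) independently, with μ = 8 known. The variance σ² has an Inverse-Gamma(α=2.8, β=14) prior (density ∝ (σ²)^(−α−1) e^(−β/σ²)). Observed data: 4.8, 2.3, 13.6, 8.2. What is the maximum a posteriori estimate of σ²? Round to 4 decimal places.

σ̂²_MAP = 8.8043

Sum of squared deviations about the known mean: SS = (4.8−8)² + (2.3−8)² + (13.6−8)² + (8.2−8)² = 74.13.
The Normal likelihood contributes (σ²)^(−n/2) exp(−SS/(2σ²)), so the posterior is Inverse-Gamma(α + n/2, β + SS/2) = Inverse-Gamma(4.8, 51.065).
The mode of Inverse-Gamma(a, b) is b/(a+1) = 51.065/5.8 ≈ 8.8043.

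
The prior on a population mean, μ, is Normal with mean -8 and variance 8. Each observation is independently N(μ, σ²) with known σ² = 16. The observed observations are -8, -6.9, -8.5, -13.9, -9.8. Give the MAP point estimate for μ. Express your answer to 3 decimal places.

μ̂_MAP = -9.014

n = 5; x̄ = ((-8) + (-6.9) + (-8.5) + (-13.9) + (-9.8))/5 = -47.1/5 = -9.42.
For a Normal prior and Normal likelihood with known variance, the posterior is Normal; its mode equals its mean, the precision-weighted average.
Prior precision 1/σ₀² = 1/8 = 0.125; data precision n/σ² = 5/16 = 0.3125.
μ̂ = (0.125·(-8) + 0.3125·(-9.42)) / (0.125 + 0.3125) = (-3.94375)/0.4375 = -631/70 ≈ -9.014.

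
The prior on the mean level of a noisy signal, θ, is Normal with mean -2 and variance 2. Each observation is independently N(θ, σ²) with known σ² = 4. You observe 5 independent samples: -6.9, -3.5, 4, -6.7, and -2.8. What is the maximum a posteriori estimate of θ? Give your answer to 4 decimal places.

n = 5; x̄ = ((-6.9) + (-3.5) + 4 + (-6.7) + (-2.8))/5 = -15.9/5 = -3.18.
For a Normal prior and Normal likelihood with known variance, the posterior is Normal; its mode equals its mean, the precision-weighted average.
Prior precision 1/σ₀² = 1/2 = 0.5; data precision n/σ² = 5/4 = 1.25.
θ̂ = (0.5·(-2) + 1.25·(-3.18)) / (0.5 + 1.25) = (-4.975)/1.75 = -199/70 ≈ -2.8429.

θ̂_MAP = -2.8429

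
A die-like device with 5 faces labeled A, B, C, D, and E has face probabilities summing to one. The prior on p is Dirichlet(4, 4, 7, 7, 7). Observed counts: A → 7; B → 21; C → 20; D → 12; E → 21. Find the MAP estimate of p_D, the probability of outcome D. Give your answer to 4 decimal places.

The posterior is Dirichlet(αᵢ + nᵢ) = Dirichlet(11, 25, 27, 19, 28).
For a Dirichlet(a₁,…,a_K) with all aᵢ > 1, the mode has j-th component (aⱼ − 1)/(Σaᵢ − K).
Here Σaᵢ = 110 and K = 5, so p_D = (19 − 1)/(110 − 5) = 18/105 ≈ 0.1714.

MAP estimate of p_D = 0.1714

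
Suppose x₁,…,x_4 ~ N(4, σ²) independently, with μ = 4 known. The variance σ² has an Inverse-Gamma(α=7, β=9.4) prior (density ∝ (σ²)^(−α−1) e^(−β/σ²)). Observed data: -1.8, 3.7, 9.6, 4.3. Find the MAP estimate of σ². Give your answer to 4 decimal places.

Sum of squared deviations about the known mean: SS = (-1.8−4)² + (3.7−4)² + (9.6−4)² + (4.3−4)² = 65.18.
The Normal likelihood contributes (σ²)^(−n/2) exp(−SS/(2σ²)), so the posterior is Inverse-Gamma(α + n/2, β + SS/2) = Inverse-Gamma(9, 41.99).
The mode of Inverse-Gamma(a, b) is b/(a+1) = 41.99/10 ≈ 4.1990.

σ̂²_MAP = 4.1990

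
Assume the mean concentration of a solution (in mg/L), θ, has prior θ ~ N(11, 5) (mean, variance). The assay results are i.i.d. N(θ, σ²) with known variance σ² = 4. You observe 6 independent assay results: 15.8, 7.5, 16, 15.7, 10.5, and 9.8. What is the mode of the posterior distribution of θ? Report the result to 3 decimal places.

θ̂_MAP = 12.368

n = 6; x̄ = (15.8 + 7.5 + 16 + 15.7 + 10.5 + 9.8)/6 = 75.3/6 = 12.55.
For a Normal prior and Normal likelihood with known variance, the posterior is Normal; its mode equals its mean, the precision-weighted average.
Prior precision 1/σ₀² = 1/5 = 0.2; data precision n/σ² = 6/4 = 1.5.
θ̂ = (0.2·11 + 1.5·12.55) / (0.2 + 1.5) = 21.025/1.7 = 841/68 ≈ 12.368.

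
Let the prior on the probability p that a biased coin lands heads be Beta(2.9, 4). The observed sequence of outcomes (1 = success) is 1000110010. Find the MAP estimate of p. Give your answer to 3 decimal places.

p̂_MAP = 0.396

Prior: Beta(2.9, 4).
Data: 4 successes in 10 trials (from the sequence). The binomial likelihood contributes p^4(1−p)^6, so the posterior is Beta(2.9+4, 4+6) = Beta(6.9, 10).
For Beta(a, b) with a, b > 1 the mode is (a−1)/(a+b−2) = 5.9/14.9 ≈ 0.396.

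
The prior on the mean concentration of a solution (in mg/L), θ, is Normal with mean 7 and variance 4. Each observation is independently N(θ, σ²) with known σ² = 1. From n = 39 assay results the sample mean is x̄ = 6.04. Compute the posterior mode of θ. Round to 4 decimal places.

n = 39, x̄ = 6.04.
For a Normal prior and Normal likelihood with known variance, the posterior is Normal; its mode equals its mean, the precision-weighted average.
Prior precision 1/σ₀² = 1/4 = 0.25; data precision n/σ² = 39/1 = 39.
θ̂ = (0.25·7 + 39·6.04) / (0.25 + 39) = 237.31/39.25 = 23731/3925 ≈ 6.0461.

θ̂_MAP = 6.0461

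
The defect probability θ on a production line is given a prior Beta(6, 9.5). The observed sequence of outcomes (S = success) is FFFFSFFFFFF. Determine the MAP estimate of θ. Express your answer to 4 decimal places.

Prior: Beta(6, 9.5).
Data: 1 success in 11 trials (from the sequence). The binomial likelihood contributes θ(1−θ)^10, so the posterior is Beta(6+1, 9.5+10) = Beta(7, 19.5).
For Beta(a, b) with a, b > 1 the mode is (a−1)/(a+b−2) = 6/24.5 ≈ 0.2449.

θ̂_MAP = 0.2449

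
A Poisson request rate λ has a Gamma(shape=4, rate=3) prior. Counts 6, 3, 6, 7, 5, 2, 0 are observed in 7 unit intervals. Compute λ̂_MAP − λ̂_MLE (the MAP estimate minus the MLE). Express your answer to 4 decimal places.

Σxᵢ = 29. Posterior is Gamma(33, 10); MAP = (33−1)/10 = 32/10 ≈ 3.20000.
MLE = x̄ = 29/7 ≈ 4.14286.
Difference = 32/10 − 29/7 = -33/35 ≈ -0.9429.

MAP − MLE = -0.9429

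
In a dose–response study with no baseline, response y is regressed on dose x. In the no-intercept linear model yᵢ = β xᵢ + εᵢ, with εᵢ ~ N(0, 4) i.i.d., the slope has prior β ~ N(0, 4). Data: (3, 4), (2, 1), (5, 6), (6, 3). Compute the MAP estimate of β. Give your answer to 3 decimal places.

β̂_MAP = 0.827

log p(β | y) = −Σ(yᵢ − βxᵢ)²/(2·4) − β²/(2·4) + const.
Setting the derivative to zero: Σxᵢ(yᵢ − βxᵢ)/4 − β/4 = 0, so β = Σxᵢyᵢ / (Σxᵢ² + σ²/τ²).
Σxᵢyᵢ = 3·4 + 2·1 + 5·6 + 6·3 = 62; Σxᵢ² = 74; σ²/τ² = 1.
β̂_MAP = 62 / (74 + 1) = 62/75 ≈ 0.827.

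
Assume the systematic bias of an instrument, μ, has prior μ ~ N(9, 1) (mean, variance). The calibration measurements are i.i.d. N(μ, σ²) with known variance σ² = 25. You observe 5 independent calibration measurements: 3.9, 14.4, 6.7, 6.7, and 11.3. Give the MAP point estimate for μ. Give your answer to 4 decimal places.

μ̂_MAP = 8.9333

n = 5; x̄ = (3.9 + 14.4 + 6.7 + 6.7 + 11.3)/5 = 43/5 = 8.6.
For a Normal prior and Normal likelihood with known variance, the posterior is Normal; its mode equals its mean, the precision-weighted average.
Prior precision 1/σ₀² = 1/1 = 1; data precision n/σ² = 5/25 = 0.2.
μ̂ = (1·9 + 0.2·8.6) / (1 + 0.2) = 10.72/1.2 = 134/15 ≈ 8.9333.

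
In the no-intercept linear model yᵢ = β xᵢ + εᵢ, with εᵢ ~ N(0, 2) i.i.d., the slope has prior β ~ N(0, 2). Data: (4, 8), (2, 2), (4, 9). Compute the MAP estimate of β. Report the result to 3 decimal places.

β̂_MAP = 1.946

log p(β | y) = −Σ(yᵢ − βxᵢ)²/(2·2) − β²/(2·2) + const.
Setting the derivative to zero: Σxᵢ(yᵢ − βxᵢ)/2 − β/2 = 0, so β = Σxᵢyᵢ / (Σxᵢ² + σ²/τ²).
Σxᵢyᵢ = 4·8 + 2·2 + 4·9 = 72; Σxᵢ² = 36; σ²/τ² = 1.
β̂_MAP = 72 / (36 + 1) = 72/37 ≈ 1.946.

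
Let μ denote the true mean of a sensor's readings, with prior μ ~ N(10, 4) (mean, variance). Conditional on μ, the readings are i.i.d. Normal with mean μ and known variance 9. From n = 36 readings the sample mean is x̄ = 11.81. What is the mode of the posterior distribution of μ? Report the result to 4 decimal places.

μ̂_MAP = 11.7035

n = 36, x̄ = 11.81.
For a Normal prior and Normal likelihood with known variance, the posterior is Normal; its mode equals its mean, the precision-weighted average.
Prior precision 1/σ₀² = 1/4 = 0.25; data precision n/σ² = 36/9 = 4.
μ̂ = (0.25·10 + 4·11.81) / (0.25 + 4) = 49.74/4.25 = 4974/425 ≈ 11.7035.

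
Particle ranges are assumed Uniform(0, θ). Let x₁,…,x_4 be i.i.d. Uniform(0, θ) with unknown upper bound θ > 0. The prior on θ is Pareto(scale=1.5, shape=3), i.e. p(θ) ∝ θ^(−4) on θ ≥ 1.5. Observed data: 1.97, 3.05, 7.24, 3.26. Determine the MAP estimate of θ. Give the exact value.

The Uniform(0, θ) likelihood is θ^(−n) for θ ≥ max(xᵢ), zero otherwise. Here max(xᵢ) = 7.24.
Posterior ∝ θ^(−4) · θ^(−4) = θ^(−8) on θ ≥ max(1.5, 7.24) = 7.24.
This density is strictly decreasing in θ, so the posterior mode lies at the lower boundary of the support.

θ̂_MAP = 7.24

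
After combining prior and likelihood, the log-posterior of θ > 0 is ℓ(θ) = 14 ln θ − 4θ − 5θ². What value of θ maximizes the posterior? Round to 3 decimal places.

ℓ'(θ) = 14/θ − 4 − 10θ. Setting this to zero and multiplying by θ: 10θ² + 4θ − 14 = 0.
θ = (−4 + √(4² + 4·10·14)) / (2·10) = (−4 + √576) / 20 = (−4 + 24)/20 = 1.
ℓ''(θ) = −14/θ² − 10 < 0, confirming a maximum.

θ̂_MAP = 1.000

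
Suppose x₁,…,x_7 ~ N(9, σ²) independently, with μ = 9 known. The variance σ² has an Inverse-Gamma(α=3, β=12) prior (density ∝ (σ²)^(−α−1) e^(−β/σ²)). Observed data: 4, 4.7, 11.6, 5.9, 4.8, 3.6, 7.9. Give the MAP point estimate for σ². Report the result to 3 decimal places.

σ̂²_MAP = 8.791

Sum of squared deviations about the known mean: SS = (4−9)² + (4.7−9)² + (11.6−9)² + (5.9−9)² + (4.8−9)² + (3.6−9)² + (7.9−9)² = 107.87.
The Normal likelihood contributes (σ²)^(−n/2) exp(−SS/(2σ²)), so the posterior is Inverse-Gamma(α + n/2, β + SS/2) = Inverse-Gamma(6.5, 65.935).
The mode of Inverse-Gamma(a, b) is b/(a+1) = 65.935/7.5 ≈ 8.791.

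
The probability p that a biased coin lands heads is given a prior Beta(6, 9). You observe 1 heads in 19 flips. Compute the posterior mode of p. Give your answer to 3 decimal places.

Prior: Beta(6, 9).
Data: 1 success in 19 trials. The binomial likelihood contributes p(1−p)^18, so the posterior is Beta(6+1, 9+18) = Beta(7, 27).
For Beta(a, b) with a, b > 1 the mode is (a−1)/(a+b−2) = 6/32 ≈ 0.188.

p̂_MAP = 0.188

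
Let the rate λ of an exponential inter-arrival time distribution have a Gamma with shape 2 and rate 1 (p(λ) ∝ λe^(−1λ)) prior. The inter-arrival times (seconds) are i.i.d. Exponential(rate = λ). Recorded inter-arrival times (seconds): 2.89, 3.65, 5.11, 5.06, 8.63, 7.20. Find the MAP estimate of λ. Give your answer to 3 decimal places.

λ̂_MAP = 0.209

The Exponential(rate=λ) likelihood is ∝ λ^n e^(−λΣtᵢ). Here n = 6 and Σtᵢ = 2.89 + 3.65 + 5.11 + 5.06 + 8.63 + 7.20 = 32.54.
Posterior ∝ λe^(−1λ) · λ^6e^(−32.54λ) = λ^7e^(−33.54λ), i.e. Gamma(8, 33.54).
Mode = (a−1)/b = 7/33.54 ≈ 0.209.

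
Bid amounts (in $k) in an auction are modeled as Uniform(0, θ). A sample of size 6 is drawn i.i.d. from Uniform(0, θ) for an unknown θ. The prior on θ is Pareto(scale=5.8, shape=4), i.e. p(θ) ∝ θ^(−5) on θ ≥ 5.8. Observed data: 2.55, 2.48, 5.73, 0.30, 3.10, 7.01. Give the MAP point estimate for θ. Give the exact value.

θ̂_MAP = 7.01

The Uniform(0, θ) likelihood is θ^(−n) for θ ≥ max(xᵢ), zero otherwise. Here max(xᵢ) = 7.01.
Posterior ∝ θ^(−5) · θ^(−6) = θ^(−11) on θ ≥ max(5.8, 7.01) = 7.01.
This density is strictly decreasing in θ, so the posterior mode lies at the lower boundary of the support.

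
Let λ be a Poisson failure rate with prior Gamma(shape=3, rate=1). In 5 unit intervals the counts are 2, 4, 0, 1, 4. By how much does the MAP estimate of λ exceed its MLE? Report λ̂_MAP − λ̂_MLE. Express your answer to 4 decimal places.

MAP − MLE = -0.0333

Σxᵢ = 11. Posterior is Gamma(14, 6); MAP = (14−1)/6 = 13/6 ≈ 2.16667.
MLE = x̄ = 11/5 ≈ 2.20000.
Difference = 13/6 − 11/5 = -1/30 ≈ -0.0333.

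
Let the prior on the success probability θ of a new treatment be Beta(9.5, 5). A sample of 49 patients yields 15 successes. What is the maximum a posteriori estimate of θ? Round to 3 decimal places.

θ̂_MAP = 0.382

Prior: Beta(9.5, 5).
Data: 15 successes in 49 trials. The binomial likelihood contributes θ^15(1−θ)^34, so the posterior is Beta(9.5+15, 5+34) = Beta(24.5, 39).
For Beta(a, b) with a, b > 1 the mode is (a−1)/(a+b−2) = 23.5/61.5 ≈ 0.382.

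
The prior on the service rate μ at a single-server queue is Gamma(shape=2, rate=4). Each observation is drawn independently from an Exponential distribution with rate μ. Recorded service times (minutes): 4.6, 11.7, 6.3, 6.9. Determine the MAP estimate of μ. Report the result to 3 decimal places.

The Exponential(rate=μ) likelihood is ∝ μ^n e^(−μΣtᵢ). Here n = 4 and Σtᵢ = 4.6 + 11.7 + 6.3 + 6.9 = 29.5.
Posterior ∝ μe^(−4μ) · μ^4e^(−29.5μ) = μ^5e^(−33.5μ), i.e. Gamma(6, 33.5).
Mode = (a−1)/b = 5/33.5 ≈ 0.149.

μ̂_MAP = 0.149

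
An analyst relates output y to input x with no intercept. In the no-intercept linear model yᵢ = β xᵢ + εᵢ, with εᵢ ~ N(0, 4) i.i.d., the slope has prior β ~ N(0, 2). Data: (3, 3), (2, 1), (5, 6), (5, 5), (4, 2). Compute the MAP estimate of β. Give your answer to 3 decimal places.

log p(β | y) = −Σ(yᵢ − βxᵢ)²/(2·4) − β²/(2·2) + const.
Setting the derivative to zero: Σxᵢ(yᵢ − βxᵢ)/4 − β/2 = 0, so β = Σxᵢyᵢ / (Σxᵢ² + σ²/τ²).
Σxᵢyᵢ = 3·3 + 2·1 + 5·6 + 5·5 + 4·2 = 74; Σxᵢ² = 79; σ²/τ² = 2.
β̂_MAP = 74 / (79 + 2) = 74/81 ≈ 0.914.

β̂_MAP = 0.914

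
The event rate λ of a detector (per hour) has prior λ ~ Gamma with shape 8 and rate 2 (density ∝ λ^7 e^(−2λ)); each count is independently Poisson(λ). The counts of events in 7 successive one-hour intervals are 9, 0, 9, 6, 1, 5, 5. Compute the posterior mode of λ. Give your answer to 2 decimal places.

λ̂_MAP = 4.67

Σxᵢ = 9+0+9+6+1+5+5 = 35, with n = 7.
Posterior ∝ λ^7e^(−2λ) · λ^35e^(−7λ) = λ^42e^(−9λ), i.e. Gamma(shape=43, rate=9).
The mode of a Gamma(a, b) with a ≥ 1 (shape–rate) is (a−1)/b = 42/9 ≈ 4.67.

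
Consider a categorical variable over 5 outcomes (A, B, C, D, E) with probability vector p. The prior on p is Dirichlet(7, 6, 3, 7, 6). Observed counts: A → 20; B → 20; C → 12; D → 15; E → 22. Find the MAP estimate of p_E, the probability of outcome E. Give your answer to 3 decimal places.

MAP estimate of p_E = 0.239

The posterior is Dirichlet(αᵢ + nᵢ) = Dirichlet(27, 26, 15, 22, 28).
For a Dirichlet(a₁,…,a_K) with all aᵢ > 1, the mode has j-th component (aⱼ − 1)/(Σaᵢ − K).
Here Σaᵢ = 118 and K = 5, so p_E = (28 − 1)/(118 − 5) = 27/113 ≈ 0.239.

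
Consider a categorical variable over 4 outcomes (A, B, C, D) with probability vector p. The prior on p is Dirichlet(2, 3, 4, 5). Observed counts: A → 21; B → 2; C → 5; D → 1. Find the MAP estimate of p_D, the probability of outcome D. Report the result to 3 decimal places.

The posterior is Dirichlet(αᵢ + nᵢ) = Dirichlet(23, 5, 9, 6).
For a Dirichlet(a₁,…,a_K) with all aᵢ > 1, the mode has j-th component (aⱼ − 1)/(Σaᵢ − K).
Here Σaᵢ = 43 and K = 4, so p_D = (6 − 1)/(43 − 4) = 5/39 ≈ 0.128.

MAP estimate of p_D = 0.128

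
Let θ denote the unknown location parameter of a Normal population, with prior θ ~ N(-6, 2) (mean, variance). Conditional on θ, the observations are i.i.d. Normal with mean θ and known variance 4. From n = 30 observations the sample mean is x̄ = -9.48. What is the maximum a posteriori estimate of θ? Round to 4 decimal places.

n = 30, x̄ = -9.48.
For a Normal prior and Normal likelihood with known variance, the posterior is Normal; its mode equals its mean, the precision-weighted average.
Prior precision 1/σ₀² = 1/2 = 0.5; data precision n/σ² = 30/4 = 7.5.
θ̂ = (0.5·(-6) + 7.5·(-9.48)) / (0.5 + 7.5) = (-74.1)/8 = -9.2625.

θ̂_MAP = -9.2625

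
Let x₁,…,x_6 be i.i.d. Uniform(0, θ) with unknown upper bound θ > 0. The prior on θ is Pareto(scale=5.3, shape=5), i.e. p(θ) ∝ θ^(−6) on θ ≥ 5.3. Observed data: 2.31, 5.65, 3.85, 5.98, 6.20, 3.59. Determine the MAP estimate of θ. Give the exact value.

θ̂_MAP = 6.20

The Uniform(0, θ) likelihood is θ^(−n) for θ ≥ max(xᵢ), zero otherwise. Here max(xᵢ) = 6.20.
Posterior ∝ θ^(−6) · θ^(−6) = θ^(−12) on θ ≥ max(5.3, 6.20) = 6.20.
This density is strictly decreasing in θ, so the posterior mode lies at the lower boundary of the support.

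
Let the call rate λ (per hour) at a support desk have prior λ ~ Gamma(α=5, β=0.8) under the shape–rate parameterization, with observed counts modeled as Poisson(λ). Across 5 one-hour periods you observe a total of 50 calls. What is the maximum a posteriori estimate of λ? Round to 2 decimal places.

Σxᵢ = 50, n = 5.
Posterior ∝ λ^4e^(−0.8λ) · λ^50e^(−5λ) = λ^54e^(−5.8λ), i.e. Gamma(shape=55, rate=5.8).
The mode of a Gamma(a, b) with a ≥ 1 (shape–rate) is (a−1)/b = 54/5.8 ≈ 9.31.

λ̂_MAP = 9.31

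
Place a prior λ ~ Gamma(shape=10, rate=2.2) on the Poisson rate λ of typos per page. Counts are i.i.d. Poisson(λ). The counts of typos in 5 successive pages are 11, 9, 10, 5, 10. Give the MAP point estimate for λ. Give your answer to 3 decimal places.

λ̂_MAP = 7.500

Σxᵢ = 11+9+10+5+10 = 45, with n = 5.
Posterior ∝ λ^9e^(−2.2λ) · λ^45e^(−5λ) = λ^54e^(−7.2λ), i.e. Gamma(shape=55, rate=7.2).
The mode of a Gamma(a, b) with a ≥ 1 (shape–rate) is (a−1)/b = 54/7.2 ≈ 7.500.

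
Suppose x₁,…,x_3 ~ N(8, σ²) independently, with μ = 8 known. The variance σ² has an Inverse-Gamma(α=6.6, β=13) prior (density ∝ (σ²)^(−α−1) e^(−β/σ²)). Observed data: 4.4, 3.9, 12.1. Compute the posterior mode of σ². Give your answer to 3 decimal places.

Sum of squared deviations about the known mean: SS = (4.4−8)² + (3.9−8)² + (12.1−8)² = 46.58.
The Normal likelihood contributes (σ²)^(−n/2) exp(−SS/(2σ²)), so the posterior is Inverse-Gamma(α + n/2, β + SS/2) = Inverse-Gamma(8.1, 36.29).
The mode of Inverse-Gamma(a, b) is b/(a+1) = 36.29/9.1 ≈ 3.988.

σ̂²_MAP = 3.988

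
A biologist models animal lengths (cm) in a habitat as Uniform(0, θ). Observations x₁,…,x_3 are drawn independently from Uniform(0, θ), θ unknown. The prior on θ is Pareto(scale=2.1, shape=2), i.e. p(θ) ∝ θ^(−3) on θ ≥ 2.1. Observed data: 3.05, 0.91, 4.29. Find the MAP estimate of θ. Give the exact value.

θ̂_MAP = 4.29

The Uniform(0, θ) likelihood is θ^(−n) for θ ≥ max(xᵢ), zero otherwise. Here max(xᵢ) = 4.29.
Posterior ∝ θ^(−3) · θ^(−3) = θ^(−6) on θ ≥ max(2.1, 4.29) = 4.29.
This density is strictly decreasing in θ, so the posterior mode lies at the lower boundary of the support.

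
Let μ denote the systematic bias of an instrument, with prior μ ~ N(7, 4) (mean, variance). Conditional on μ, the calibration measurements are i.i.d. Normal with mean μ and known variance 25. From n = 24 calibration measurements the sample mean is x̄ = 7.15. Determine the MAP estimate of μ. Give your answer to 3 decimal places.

μ̂_MAP = 7.119

n = 24, x̄ = 7.15.
For a Normal prior and Normal likelihood with known variance, the posterior is Normal; its mode equals its mean, the precision-weighted average.
Prior precision 1/σ₀² = 1/4 = 0.25; data precision n/σ² = 24/25 = 0.96.
μ̂ = (0.25·7 + 0.96·7.15) / (0.25 + 0.96) = 8.614/1.21 = 4307/605 ≈ 7.119.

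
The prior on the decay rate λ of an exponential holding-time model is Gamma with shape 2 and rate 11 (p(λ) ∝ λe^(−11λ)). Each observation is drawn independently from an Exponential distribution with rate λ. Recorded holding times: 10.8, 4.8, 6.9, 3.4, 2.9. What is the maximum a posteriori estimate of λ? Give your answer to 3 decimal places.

λ̂_MAP = 0.151

The Exponential(rate=λ) likelihood is ∝ λ^n e^(−λΣtᵢ). Here n = 5 and Σtᵢ = 10.8 + 4.8 + 6.9 + 3.4 + 2.9 = 28.8.
Posterior ∝ λe^(−11λ) · λ^5e^(−28.8λ) = λ^6e^(−39.8λ), i.e. Gamma(7, 39.8).
Mode = (a−1)/b = 6/39.8 ≈ 0.151.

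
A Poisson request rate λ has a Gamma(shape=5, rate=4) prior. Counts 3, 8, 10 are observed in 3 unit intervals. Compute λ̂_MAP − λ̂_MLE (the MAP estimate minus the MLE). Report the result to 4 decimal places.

MAP − MLE = -3.4286

Σxᵢ = 21. Posterior is Gamma(26, 7); MAP = (26−1)/7 = 25/7 ≈ 3.57143.
MLE = x̄ = 21/3 ≈ 7.00000.
Difference = 25/7 − 21/3 = -24/7 ≈ -3.4286.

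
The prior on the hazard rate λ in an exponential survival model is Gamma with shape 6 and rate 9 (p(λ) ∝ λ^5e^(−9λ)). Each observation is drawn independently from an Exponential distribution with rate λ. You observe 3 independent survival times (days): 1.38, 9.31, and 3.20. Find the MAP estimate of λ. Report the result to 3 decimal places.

λ̂_MAP = 0.349

The Exponential(rate=λ) likelihood is ∝ λ^n e^(−λΣtᵢ). Here n = 3 and Σtᵢ = 1.38 + 9.31 + 3.20 = 13.89.
Posterior ∝ λ^5e^(−9λ) · λ^3e^(−13.89λ) = λ^8e^(−22.89λ), i.e. Gamma(9, 22.89).
Mode = (a−1)/b = 8/22.89 ≈ 0.349.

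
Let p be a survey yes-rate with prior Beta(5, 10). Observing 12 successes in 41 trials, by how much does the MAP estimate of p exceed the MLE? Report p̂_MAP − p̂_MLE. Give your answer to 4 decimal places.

MAP − MLE = 0.0036

Posterior is Beta(17, 39); MAP = (17−1)/(56−2) = 16/54 ≈ 0.29630.
MLE ignores the prior: p̂_MLE = k/n = 12/41 ≈ 0.29268.
Difference = 16/54 − 12/41 = 4/1107 ≈ 0.0036.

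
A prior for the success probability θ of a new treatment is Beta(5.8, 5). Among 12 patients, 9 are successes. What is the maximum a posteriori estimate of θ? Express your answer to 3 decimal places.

θ̂_MAP = 0.663

Prior: Beta(5.8, 5).
Data: 9 successes in 12 trials. The binomial likelihood contributes θ^9(1−θ)^3, so the posterior is Beta(5.8+9, 5+3) = Beta(14.8, 8).
For Beta(a, b) with a, b > 1 the mode is (a−1)/(a+b−2) = 13.8/20.8 ≈ 0.663.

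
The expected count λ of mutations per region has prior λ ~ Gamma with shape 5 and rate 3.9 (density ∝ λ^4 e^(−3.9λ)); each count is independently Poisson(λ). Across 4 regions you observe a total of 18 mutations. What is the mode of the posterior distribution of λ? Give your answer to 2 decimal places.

λ̂_MAP = 2.78

Σxᵢ = 18, n = 4.
Posterior ∝ λ^4e^(−3.9λ) · λ^18e^(−4λ) = λ^22e^(−7.9λ), i.e. Gamma(shape=23, rate=7.9).
The mode of a Gamma(a, b) with a ≥ 1 (shape–rate) is (a−1)/b = 22/7.9 ≈ 2.78.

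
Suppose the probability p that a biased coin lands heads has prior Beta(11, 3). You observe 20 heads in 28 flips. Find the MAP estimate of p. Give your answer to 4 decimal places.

p̂_MAP = 0.7500

Prior: Beta(11, 3).
Data: 20 successes in 28 trials. The binomial likelihood contributes p^20(1−p)^8, so the posterior is Beta(11+20, 3+8) = Beta(31, 11).
For Beta(a, b) with a, b > 1 the mode is (a−1)/(a+b−2) = 30/40 ≈ 0.7500.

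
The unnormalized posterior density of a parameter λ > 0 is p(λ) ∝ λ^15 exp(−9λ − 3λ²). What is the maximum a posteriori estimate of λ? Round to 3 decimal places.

ℓ'(λ) = 15/λ − 9 − 6λ. Setting this to zero and multiplying by λ: 6λ² + 9λ − 15 = 0.
λ = (−9 + √(9² + 4·6·15)) / (2·6) = (−9 + √441) / 12 = (−9 + 21)/12 = 1.
ℓ''(λ) = −15/λ² − 6 < 0, confirming a maximum.

λ̂_MAP = 1.000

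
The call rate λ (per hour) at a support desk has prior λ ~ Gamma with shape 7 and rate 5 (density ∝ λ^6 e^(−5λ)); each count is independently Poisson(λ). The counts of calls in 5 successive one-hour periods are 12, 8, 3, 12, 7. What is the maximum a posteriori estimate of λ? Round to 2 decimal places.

Σxᵢ = 12+8+3+12+7 = 42, with n = 5.
Posterior ∝ λ^6e^(−5λ) · λ^42e^(−5λ) = λ^48e^(−10λ), i.e. Gamma(shape=49, rate=10).
The mode of a Gamma(a, b) with a ≥ 1 (shape–rate) is (a−1)/b = 48/10 ≈ 4.80.

λ̂_MAP = 4.80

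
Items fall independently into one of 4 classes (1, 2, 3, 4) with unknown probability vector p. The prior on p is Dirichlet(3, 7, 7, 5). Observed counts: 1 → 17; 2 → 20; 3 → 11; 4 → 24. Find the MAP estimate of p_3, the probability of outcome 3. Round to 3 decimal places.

The posterior is Dirichlet(αᵢ + nᵢ) = Dirichlet(20, 27, 18, 29).
For a Dirichlet(a₁,…,a_K) with all aᵢ > 1, the mode has j-th component (aⱼ − 1)/(Σaᵢ − K).
Here Σaᵢ = 94 and K = 4, so p_3 = (18 − 1)/(94 − 4) = 17/90 ≈ 0.189.

MAP estimate: 0.189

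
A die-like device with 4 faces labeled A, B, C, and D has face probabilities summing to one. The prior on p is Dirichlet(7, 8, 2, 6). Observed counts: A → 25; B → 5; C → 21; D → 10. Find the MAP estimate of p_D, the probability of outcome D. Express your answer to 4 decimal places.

MAP estimate of p_D = 0.1875

The posterior is Dirichlet(αᵢ + nᵢ) = Dirichlet(32, 13, 23, 16).
For a Dirichlet(a₁,…,a_K) with all aᵢ > 1, the mode has j-th component (aⱼ − 1)/(Σaᵢ − K).
Here Σaᵢ = 84 and K = 4, so p_D = (16 − 1)/(84 − 4) = 15/80 ≈ 0.1875.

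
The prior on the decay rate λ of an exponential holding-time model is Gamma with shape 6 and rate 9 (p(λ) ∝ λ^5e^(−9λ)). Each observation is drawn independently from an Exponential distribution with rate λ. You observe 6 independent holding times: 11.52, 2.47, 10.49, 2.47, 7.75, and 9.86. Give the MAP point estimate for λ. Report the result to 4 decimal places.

The Exponential(rate=λ) likelihood is ∝ λ^n e^(−λΣtᵢ). Here n = 6 and Σtᵢ = 11.52 + 2.47 + 10.49 + 2.47 + 7.75 + 9.86 = 44.56.
Posterior ∝ λ^5e^(−9λ) · λ^6e^(−44.56λ) = λ^11e^(−53.56λ), i.e. Gamma(12, 53.56).
Mode = (a−1)/b = 11/53.56 ≈ 0.2054.

λ̂_MAP = 0.2054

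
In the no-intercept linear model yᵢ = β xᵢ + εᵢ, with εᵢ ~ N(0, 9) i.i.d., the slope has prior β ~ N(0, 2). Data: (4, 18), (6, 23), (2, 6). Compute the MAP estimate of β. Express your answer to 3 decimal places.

log p(β | y) = −Σ(yᵢ − βxᵢ)²/(2·9) − β²/(2·2) + const.
Setting the derivative to zero: Σxᵢ(yᵢ − βxᵢ)/9 − β/2 = 0, so β = Σxᵢyᵢ / (Σxᵢ² + σ²/τ²).
Σxᵢyᵢ = 4·18 + 6·23 + 2·6 = 222; Σxᵢ² = 56; σ²/τ² = 4.5.
β̂_MAP = 222 / (56 + 4.5) = 222/60.5 ≈ 3.669.

β̂_MAP = 3.669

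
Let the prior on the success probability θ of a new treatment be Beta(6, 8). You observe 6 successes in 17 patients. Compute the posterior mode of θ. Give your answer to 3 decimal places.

Prior: Beta(6, 8).
Data: 6 successes in 17 trials. The binomial likelihood contributes θ^6(1−θ)^11, so the posterior is Beta(6+6, 8+11) = Beta(12, 19).
For Beta(a, b) with a, b > 1 the mode is (a−1)/(a+b−2) = 11/29 ≈ 0.379.

θ̂_MAP = 0.379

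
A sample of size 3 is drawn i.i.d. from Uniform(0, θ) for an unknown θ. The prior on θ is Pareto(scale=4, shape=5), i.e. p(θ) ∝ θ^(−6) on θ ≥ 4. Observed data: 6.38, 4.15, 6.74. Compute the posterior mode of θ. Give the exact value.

The Uniform(0, θ) likelihood is θ^(−n) for θ ≥ max(xᵢ), zero otherwise. Here max(xᵢ) = 6.74.
Posterior ∝ θ^(−6) · θ^(−3) = θ^(−9) on θ ≥ max(4, 6.74) = 6.74.
This density is strictly decreasing in θ, so the posterior mode lies at the lower boundary of the support.

θ̂_MAP = 6.74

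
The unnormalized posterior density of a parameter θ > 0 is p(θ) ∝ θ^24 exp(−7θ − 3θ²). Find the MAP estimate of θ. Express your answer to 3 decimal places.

ℓ'(θ) = 24/θ − 7 − 6θ. Setting this to zero and multiplying by θ: 6θ² + 7θ − 24 = 0.
θ = (−7 + √(7² + 4·6·24)) / (2·6) = (−7 + √625) / 12 = (−7 + 25)/12 = 3/2.
ℓ''(θ) = −24/θ² − 6 < 0, confirming a maximum.

θ̂_MAP = 1.500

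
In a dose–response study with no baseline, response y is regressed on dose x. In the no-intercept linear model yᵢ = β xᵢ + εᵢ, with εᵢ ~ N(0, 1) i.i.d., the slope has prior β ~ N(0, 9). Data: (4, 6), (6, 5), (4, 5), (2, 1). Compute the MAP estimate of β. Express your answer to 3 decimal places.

β̂_MAP = 1.054

log p(β | y) = −Σ(yᵢ − βxᵢ)²/(2·1) − β²/(2·9) + const.
Setting the derivative to zero: Σxᵢ(yᵢ − βxᵢ)/1 − β/9 = 0, so β = Σxᵢyᵢ / (Σxᵢ² + σ²/τ²).
Σxᵢyᵢ = 4·6 + 6·5 + 4·5 + 2·1 = 76; Σxᵢ² = 72; σ²/τ² = 1/9.
β̂_MAP = 76 / (72 + 1/9) = 76/(649/9) = 684/649 ≈ 1.054.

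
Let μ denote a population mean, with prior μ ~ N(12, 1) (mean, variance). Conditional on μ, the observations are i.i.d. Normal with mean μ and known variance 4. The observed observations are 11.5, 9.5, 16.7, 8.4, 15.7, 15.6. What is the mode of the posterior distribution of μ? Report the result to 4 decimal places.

μ̂_MAP = 12.5400

n = 6; x̄ = (11.5 + 9.5 + 16.7 + 8.4 + 15.7 + 15.6)/6 = 77.4/6 = 12.9.
For a Normal prior and Normal likelihood with known variance, the posterior is Normal; its mode equals its mean, the precision-weighted average.
Prior precision 1/σ₀² = 1/1 = 1; data precision n/σ² = 6/4 = 1.5.
μ̂ = (1·12 + 1.5·12.9) / (1 + 1.5) = 31.35/2.5 = 12.5400.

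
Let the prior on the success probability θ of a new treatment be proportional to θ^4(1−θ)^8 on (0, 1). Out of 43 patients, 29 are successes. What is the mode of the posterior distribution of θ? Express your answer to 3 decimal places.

The prior density ∝ θ^4(1−θ)^8 is the kernel of Beta(5, 9).
Data: 29 successes in 43 trials. The binomial likelihood contributes θ^29(1−θ)^14, so the posterior is Beta(5+29, 9+14) = Beta(34, 23).
For Beta(a, b) with a, b > 1 the mode is (a−1)/(a+b−2) = 33/55 ≈ 0.600.

θ̂_MAP = 0.600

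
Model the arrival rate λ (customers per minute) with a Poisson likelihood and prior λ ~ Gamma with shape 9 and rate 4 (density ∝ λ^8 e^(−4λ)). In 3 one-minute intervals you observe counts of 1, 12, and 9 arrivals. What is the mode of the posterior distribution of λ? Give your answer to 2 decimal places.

Σxᵢ = 1+12+9 = 22, with n = 3.
Posterior ∝ λ^8e^(−4λ) · λ^22e^(−3λ) = λ^30e^(−7λ), i.e. Gamma(shape=31, rate=7).
The mode of a Gamma(a, b) with a ≥ 1 (shape–rate) is (a−1)/b = 30/7 ≈ 4.29.

λ̂_MAP = 4.29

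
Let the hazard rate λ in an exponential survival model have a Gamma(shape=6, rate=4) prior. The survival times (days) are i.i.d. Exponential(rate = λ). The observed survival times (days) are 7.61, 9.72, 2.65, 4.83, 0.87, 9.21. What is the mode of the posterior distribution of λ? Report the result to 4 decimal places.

λ̂_MAP = 0.2828

The Exponential(rate=λ) likelihood is ∝ λ^n e^(−λΣtᵢ). Here n = 6 and Σtᵢ = 7.61 + 9.72 + 2.65 + 4.83 + 0.87 + 9.21 = 34.89.
Posterior ∝ λ^5e^(−4λ) · λ^6e^(−34.89λ) = λ^11e^(−38.89λ), i.e. Gamma(12, 38.89).
Mode = (a−1)/b = 11/38.89 ≈ 0.2828.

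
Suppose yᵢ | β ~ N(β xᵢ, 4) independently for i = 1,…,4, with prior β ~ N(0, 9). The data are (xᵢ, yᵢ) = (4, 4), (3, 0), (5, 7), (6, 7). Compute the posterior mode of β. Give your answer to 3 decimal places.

log p(β | y) = −Σ(yᵢ − βxᵢ)²/(2·4) − β²/(2·9) + const.
Setting the derivative to zero: Σxᵢ(yᵢ − βxᵢ)/4 − β/9 = 0, so β = Σxᵢyᵢ / (Σxᵢ² + σ²/τ²).
Σxᵢyᵢ = 4·4 + 3·0 + 5·7 + 6·7 = 93; Σxᵢ² = 86; σ²/τ² = 4/9.
β̂_MAP = 93 / (86 + 4/9) = 93/(778/9) = 837/778 ≈ 1.076.

β̂_MAP = 1.076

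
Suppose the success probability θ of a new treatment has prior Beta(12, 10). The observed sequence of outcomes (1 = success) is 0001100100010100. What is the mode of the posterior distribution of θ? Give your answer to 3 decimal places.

θ̂_MAP = 0.444

Prior: Beta(12, 10).
Data: 5 successes in 16 trials (from the sequence). The binomial likelihood contributes θ^5(1−θ)^11, so the posterior is Beta(12+5, 10+11) = Beta(17, 21).
For Beta(a, b) with a, b > 1 the mode is (a−1)/(a+b−2) = 16/36 ≈ 0.444.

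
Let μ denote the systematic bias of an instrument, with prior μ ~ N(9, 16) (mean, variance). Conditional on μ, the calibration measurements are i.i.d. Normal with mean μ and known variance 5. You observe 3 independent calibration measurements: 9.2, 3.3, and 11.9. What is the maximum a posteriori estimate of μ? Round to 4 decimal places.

n = 3; x̄ = (9.2 + 3.3 + 11.9)/3 = 24.4/3 = 122/15 ≈ 8.1333.
For a Normal prior and Normal likelihood with known variance, the posterior is Normal; its mode equals its mean, the precision-weighted average.
Prior precision 1/σ₀² = 1/16 = 0.0625; data precision n/σ² = 3/5 = 0.6.
μ̂ = (0.0625·9 + 0.6·(122/15)) / (0.0625 + 0.6) = 5.4425/0.6625 = 2177/265 ≈ 8.2151.

μ̂_MAP = 8.2151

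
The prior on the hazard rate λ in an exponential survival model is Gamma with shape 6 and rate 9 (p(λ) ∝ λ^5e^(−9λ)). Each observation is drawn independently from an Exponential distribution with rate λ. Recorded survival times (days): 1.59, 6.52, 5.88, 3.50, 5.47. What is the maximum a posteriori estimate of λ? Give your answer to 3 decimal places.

The Exponential(rate=λ) likelihood is ∝ λ^n e^(−λΣtᵢ). Here n = 5 and Σtᵢ = 1.59 + 6.52 + 5.88 + 3.50 + 5.47 = 22.96.
Posterior ∝ λ^5e^(−9λ) · λ^5e^(−22.96λ) = λ^10e^(−31.96λ), i.e. Gamma(11, 31.96).
Mode = (a−1)/b = 10/31.96 ≈ 0.313.

λ̂_MAP = 0.313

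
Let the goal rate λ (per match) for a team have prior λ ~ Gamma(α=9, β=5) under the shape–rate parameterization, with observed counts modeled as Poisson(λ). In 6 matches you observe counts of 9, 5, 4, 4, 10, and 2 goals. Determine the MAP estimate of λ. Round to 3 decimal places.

λ̂_MAP = 3.818

Σxᵢ = 9+5+4+4+10+2 = 34, with n = 6.
Posterior ∝ λ^8e^(−5λ) · λ^34e^(−6λ) = λ^42e^(−11λ), i.e. Gamma(shape=43, rate=11).
The mode of a Gamma(a, b) with a ≥ 1 (shape–rate) is (a−1)/b = 42/11 ≈ 3.818.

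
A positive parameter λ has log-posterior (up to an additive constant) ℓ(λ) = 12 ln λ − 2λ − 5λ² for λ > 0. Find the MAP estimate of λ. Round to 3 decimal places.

ℓ'(λ) = 12/λ − 2 − 10λ. Setting this to zero and multiplying by λ: 10λ² + 2λ − 12 = 0.
λ = (−2 + √(2² + 4·10·12)) / (2·10) = (−2 + √484) / 20 = (−2 + 22)/20 = 1.
ℓ''(λ) = −12/λ² − 10 < 0, confirming a maximum.

λ̂_MAP = 1.000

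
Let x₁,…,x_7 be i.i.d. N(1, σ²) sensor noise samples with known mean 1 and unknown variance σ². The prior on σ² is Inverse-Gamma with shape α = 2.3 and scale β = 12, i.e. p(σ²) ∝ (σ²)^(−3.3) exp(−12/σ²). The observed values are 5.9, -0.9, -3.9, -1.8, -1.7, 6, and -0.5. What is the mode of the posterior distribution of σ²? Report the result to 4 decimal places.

Sum of squared deviations about the known mean: SS = (5.9−1)² + (-0.9−1)² + (-3.9−1)² + (-1.8−1)² + (-1.7−1)² + (6−1)² + (-0.5−1)² = 94.01.
The Normal likelihood contributes (σ²)^(−n/2) exp(−SS/(2σ²)), so the posterior is Inverse-Gamma(α + n/2, β + SS/2) = Inverse-Gamma(5.8, 59.005).
The mode of Inverse-Gamma(a, b) is b/(a+1) = 59.005/6.8 ≈ 8.6772.

σ̂²_MAP = 8.6772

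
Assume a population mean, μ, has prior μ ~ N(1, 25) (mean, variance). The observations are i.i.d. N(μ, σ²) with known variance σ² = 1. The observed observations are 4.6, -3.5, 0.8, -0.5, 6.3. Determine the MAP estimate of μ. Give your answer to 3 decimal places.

n = 5; x̄ = (4.6 + (-3.5) + 0.8 + (-0.5) + 6.3)/5 = 7.7/5 = 1.54.
For a Normal prior and Normal likelihood with known variance, the posterior is Normal; its mode equals its mean, the precision-weighted average.
Prior precision 1/σ₀² = 1/25 = 0.04; data precision n/σ² = 5/1 = 5.
μ̂ = (0.04·1 + 5·1.54) / (0.04 + 5) = 7.74/5.04 = 43/28 ≈ 1.536.

μ̂_MAP = 1.536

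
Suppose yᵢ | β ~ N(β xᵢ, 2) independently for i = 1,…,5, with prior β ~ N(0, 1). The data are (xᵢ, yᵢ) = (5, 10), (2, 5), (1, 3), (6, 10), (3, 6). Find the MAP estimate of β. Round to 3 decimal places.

log p(β | y) = −Σ(yᵢ − βxᵢ)²/(2·2) − β²/(2·1) + const.
Setting the derivative to zero: Σxᵢ(yᵢ − βxᵢ)/2 − β/1 = 0, so β = Σxᵢyᵢ / (Σxᵢ² + σ²/τ²).
Σxᵢyᵢ = 5·10 + 2·5 + 1·3 + 6·10 + 3·6 = 141; Σxᵢ² = 75; σ²/τ² = 2.
β̂_MAP = 141 / (75 + 2) = 141/77 ≈ 1.831.

β̂_MAP = 1.831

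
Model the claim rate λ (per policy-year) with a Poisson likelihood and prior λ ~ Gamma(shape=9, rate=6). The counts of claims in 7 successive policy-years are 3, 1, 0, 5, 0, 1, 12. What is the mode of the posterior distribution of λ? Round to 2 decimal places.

λ̂_MAP = 2.31

Σxᵢ = 3+1+0+5+0+1+12 = 22, with n = 7.
Posterior ∝ λ^8e^(−6λ) · λ^22e^(−7λ) = λ^30e^(−13λ), i.e. Gamma(shape=31, rate=13).
The mode of a Gamma(a, b) with a ≥ 1 (shape–rate) is (a−1)/b = 30/13 ≈ 2.31.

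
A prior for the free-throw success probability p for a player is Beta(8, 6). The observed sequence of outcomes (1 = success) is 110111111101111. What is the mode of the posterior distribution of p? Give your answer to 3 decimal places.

Prior: Beta(8, 6).
Data: 13 successes in 15 trials (from the sequence). The binomial likelihood contributes p^13(1−p)^2, so the posterior is Beta(8+13, 6+2) = Beta(21, 8).
For Beta(a, b) with a, b > 1 the mode is (a−1)/(a+b−2) = 20/27 ≈ 0.741.

p̂_MAP = 0.741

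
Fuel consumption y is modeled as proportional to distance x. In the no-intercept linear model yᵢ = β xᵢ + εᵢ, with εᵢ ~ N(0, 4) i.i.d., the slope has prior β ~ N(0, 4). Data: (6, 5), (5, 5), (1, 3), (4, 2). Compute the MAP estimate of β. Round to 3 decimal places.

log p(β | y) = −Σ(yᵢ − βxᵢ)²/(2·4) − β²/(2·4) + const.
Setting the derivative to zero: Σxᵢ(yᵢ − βxᵢ)/4 − β/4 = 0, so β = Σxᵢyᵢ / (Σxᵢ² + σ²/τ²).
Σxᵢyᵢ = 6·5 + 5·5 + 1·3 + 4·2 = 66; Σxᵢ² = 78; σ²/τ² = 1.
β̂_MAP = 66 / (78 + 1) = 66/79 ≈ 0.835.

β̂_MAP = 0.835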